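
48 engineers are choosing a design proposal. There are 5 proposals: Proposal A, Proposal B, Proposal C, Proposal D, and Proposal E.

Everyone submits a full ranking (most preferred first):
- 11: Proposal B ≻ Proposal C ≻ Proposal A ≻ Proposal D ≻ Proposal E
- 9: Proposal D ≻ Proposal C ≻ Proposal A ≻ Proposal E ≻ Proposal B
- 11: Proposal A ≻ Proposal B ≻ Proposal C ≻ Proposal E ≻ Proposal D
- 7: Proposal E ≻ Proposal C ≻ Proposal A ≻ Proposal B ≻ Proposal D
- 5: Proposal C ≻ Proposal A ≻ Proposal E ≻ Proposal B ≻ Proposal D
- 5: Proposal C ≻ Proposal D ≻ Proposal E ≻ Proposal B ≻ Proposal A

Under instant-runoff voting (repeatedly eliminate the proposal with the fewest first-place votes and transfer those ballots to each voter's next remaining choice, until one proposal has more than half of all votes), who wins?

Proposal C

Round 1: Proposal A 11, Proposal B 11, Proposal C 10, Proposal D 9, Proposal E 7. Proposal E eliminated.
Round 2: Proposal A 11, Proposal B 11, Proposal C 17, Proposal D 9. Proposal D eliminated.
Round 3: Proposal A 11, Proposal B 11, Proposal C 26. Proposal C has a majority (≥25).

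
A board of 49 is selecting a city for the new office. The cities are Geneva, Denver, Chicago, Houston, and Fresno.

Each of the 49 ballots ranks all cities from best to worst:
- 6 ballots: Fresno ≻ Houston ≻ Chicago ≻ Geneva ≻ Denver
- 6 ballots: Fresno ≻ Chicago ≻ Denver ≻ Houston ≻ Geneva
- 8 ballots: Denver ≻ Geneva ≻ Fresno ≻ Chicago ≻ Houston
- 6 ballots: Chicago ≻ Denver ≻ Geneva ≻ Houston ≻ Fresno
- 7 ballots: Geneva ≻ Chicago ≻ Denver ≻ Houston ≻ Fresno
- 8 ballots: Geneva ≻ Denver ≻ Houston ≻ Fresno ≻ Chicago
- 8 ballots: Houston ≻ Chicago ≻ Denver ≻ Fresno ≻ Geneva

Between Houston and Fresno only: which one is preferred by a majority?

Houston

Houston is ranked above Fresno on 29 ballots; Fresno above Houston on 20.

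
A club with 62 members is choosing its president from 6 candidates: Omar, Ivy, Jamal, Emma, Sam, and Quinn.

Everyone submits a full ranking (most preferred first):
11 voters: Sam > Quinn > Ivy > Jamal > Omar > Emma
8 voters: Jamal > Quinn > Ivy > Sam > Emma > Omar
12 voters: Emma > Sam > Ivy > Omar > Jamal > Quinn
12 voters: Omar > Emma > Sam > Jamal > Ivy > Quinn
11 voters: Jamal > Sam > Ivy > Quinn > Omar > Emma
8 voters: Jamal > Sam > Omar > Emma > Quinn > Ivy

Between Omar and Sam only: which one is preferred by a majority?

Omar is ranked above Sam on 12 ballots; Sam above Omar on 50.

Sam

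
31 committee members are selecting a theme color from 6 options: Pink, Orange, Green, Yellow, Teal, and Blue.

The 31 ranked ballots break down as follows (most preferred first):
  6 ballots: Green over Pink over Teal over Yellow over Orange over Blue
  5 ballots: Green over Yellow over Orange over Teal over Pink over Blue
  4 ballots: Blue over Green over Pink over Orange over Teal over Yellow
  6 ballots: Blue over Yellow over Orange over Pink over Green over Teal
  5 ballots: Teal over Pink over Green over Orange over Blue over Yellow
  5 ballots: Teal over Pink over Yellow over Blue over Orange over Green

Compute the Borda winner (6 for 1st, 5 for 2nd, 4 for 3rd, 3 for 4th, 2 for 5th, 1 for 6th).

Pink

Pink: 6×5 + 5×2 + 4×4 + 6×3 + 5×5 + 5×5 = 124
Orange: 6×2 + 5×4 + 4×3 + 6×4 + 5×3 + 5×2 = 93
Green: 6×6 + 5×6 + 4×5 + 6×2 + 5×4 + 5×1 = 123
Yellow: 6×3 + 5×5 + 4×1 + 6×5 + 5×1 + 5×4 = 102
Teal: 6×4 + 5×3 + 4×2 + 6×1 + 5×6 + 5×6 = 113
Blue: 6×1 + 5×1 + 4×6 + 6×6 + 5×2 + 5×3 = 96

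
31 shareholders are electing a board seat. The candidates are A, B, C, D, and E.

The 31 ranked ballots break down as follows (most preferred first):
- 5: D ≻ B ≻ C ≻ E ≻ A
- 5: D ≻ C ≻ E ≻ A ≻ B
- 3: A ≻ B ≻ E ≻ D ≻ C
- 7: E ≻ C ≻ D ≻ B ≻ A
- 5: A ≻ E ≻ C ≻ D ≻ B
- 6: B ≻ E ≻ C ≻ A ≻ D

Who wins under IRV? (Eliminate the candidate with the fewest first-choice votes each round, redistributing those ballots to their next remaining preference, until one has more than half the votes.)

E

Round 1: A 8, B 6, C 0, D 10, E 7. C eliminated.
Round 2: A 8, B 6, D 10, E 7. B eliminated.
Round 3: A 8, D 10, E 13. A eliminated.
Round 4: D 10, E 21. E has a majority (≥16).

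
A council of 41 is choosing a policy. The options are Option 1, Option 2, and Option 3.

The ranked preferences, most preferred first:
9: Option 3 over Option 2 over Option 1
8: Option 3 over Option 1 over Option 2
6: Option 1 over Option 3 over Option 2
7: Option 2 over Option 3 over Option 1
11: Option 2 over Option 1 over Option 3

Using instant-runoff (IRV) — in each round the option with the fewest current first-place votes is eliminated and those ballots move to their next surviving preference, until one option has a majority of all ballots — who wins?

Option 3

Round 1: Option 1 6, Option 2 18, Option 3 17. Option 1 eliminated.
Round 2: Option 2 18, Option 3 23. Option 3 has a majority (≥21).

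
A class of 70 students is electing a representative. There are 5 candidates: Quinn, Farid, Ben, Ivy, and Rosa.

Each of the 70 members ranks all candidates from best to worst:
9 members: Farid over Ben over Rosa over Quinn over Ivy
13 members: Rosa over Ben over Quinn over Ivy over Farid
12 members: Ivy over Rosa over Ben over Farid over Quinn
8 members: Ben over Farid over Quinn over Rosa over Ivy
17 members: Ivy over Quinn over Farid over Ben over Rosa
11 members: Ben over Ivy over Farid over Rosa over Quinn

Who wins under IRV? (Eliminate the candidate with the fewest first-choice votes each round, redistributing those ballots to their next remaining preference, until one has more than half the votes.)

Round 1: Quinn 0, Farid 9, Ben 19, Ivy 29, Rosa 13. Quinn eliminated.
Round 2: Farid 9, Ben 19, Ivy 29, Rosa 13. Farid eliminated.
Round 3: Ben 28, Ivy 29, Rosa 13. Rosa eliminated.
Round 4: Ben 41, Ivy 29. Ben has a majority (≥36).

Ben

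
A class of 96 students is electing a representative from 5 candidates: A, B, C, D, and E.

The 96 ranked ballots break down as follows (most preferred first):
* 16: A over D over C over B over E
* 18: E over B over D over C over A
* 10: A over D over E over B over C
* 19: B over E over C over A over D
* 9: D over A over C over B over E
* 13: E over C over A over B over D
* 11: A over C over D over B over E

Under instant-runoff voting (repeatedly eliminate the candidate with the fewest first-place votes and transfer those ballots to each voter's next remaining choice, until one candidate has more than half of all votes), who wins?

E

Round 1: A 37, B 19, C 0, D 9, E 31. C eliminated.
Round 2: A 37, B 19, D 9, E 31. D eliminated.
Round 3: A 46, B 19, E 31. B eliminated.
Round 4: A 46, E 50. E has a majority (≥49).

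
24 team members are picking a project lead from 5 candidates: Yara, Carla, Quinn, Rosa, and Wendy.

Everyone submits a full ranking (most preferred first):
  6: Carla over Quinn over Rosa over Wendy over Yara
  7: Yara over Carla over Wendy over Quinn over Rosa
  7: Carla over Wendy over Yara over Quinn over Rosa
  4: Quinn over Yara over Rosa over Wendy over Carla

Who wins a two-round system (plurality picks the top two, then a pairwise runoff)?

Round 1 first-place votes: Yara 7, Carla 13, Quinn 4, Rosa 0, Wendy 0. Carla and Yara advance.
Runoff: Carla is ranked above Yara on 13 ballots, Yara above Carla on 11.

Carla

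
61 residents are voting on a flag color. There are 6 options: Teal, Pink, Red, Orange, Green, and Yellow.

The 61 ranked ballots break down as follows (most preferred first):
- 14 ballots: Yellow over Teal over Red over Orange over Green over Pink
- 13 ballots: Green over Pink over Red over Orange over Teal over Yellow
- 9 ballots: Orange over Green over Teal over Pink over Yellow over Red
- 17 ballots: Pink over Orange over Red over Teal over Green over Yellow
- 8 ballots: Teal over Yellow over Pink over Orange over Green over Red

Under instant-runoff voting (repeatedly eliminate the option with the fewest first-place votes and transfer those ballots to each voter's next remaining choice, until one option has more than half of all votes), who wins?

Round 1: Teal 8, Pink 17, Red 0, Orange 9, Green 13, Yellow 14. Red eliminated.
Round 2: Teal 8, Pink 17, Orange 9, Green 13, Yellow 14. Teal eliminated.
Round 3: Pink 17, Orange 9, Green 13, Yellow 22. Orange eliminated.
Round 4: Pink 17, Green 22, Yellow 22. Pink eliminated.
Round 5: Green 39, Yellow 22. Green has a majority (≥31).

Green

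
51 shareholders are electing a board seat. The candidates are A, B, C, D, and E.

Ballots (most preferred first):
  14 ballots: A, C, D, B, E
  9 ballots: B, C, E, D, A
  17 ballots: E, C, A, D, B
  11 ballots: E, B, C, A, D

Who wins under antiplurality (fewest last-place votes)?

C

Last-place votes: A 9, B 17, C 0, D 11, E 14.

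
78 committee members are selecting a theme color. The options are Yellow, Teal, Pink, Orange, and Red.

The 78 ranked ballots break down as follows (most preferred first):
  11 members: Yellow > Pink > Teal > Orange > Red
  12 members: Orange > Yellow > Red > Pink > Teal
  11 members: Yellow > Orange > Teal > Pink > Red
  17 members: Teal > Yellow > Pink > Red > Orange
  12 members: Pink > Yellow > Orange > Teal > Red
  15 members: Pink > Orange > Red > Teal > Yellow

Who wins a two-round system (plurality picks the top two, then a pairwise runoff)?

Yellow

Round 1 first-place votes: Yellow 22, Teal 17, Pink 27, Orange 12, Red 0. Pink and Yellow advance.
Runoff: Pink is ranked above Yellow on 27 ballots, Yellow above Pink on 51.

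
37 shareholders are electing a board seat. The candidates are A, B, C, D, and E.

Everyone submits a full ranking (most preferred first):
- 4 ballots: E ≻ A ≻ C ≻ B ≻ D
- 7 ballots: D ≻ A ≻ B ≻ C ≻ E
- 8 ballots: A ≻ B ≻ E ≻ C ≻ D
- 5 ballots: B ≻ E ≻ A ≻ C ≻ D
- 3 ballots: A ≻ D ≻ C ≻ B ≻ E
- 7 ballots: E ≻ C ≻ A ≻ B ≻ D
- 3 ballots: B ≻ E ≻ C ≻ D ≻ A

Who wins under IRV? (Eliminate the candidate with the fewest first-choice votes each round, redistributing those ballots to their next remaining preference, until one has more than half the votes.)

E

Round 1: A 11, B 8, C 0, D 7, E 11. C eliminated.
Round 2: A 11, B 8, D 7, E 11. D eliminated.
Round 3: A 18, B 8, E 11. B eliminated.
Round 4: A 18, E 19. E has a majority (≥19).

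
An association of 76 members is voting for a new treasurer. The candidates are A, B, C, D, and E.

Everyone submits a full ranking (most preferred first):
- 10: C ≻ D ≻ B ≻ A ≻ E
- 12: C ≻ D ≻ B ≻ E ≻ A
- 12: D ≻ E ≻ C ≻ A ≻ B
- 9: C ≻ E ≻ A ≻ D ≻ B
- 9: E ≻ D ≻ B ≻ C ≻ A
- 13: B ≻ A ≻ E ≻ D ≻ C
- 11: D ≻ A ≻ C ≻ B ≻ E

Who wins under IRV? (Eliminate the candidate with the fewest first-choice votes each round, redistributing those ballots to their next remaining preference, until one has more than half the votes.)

D

Round 1: A 0, B 13, C 31, D 23, E 9. A eliminated.
Round 2: B 13, C 31, D 23, E 9. E eliminated.
Round 3: B 13, C 31, D 32. B eliminated.
Round 4: C 31, D 45. D has a majority (≥39).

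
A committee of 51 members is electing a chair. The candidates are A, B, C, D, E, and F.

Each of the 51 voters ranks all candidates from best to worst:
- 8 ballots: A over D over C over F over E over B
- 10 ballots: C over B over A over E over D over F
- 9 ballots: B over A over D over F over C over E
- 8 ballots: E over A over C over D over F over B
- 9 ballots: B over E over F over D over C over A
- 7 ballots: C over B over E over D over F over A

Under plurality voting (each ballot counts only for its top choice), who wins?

First-place votes: A 8, B 18, C 17, D 0, E 8, F 0.

B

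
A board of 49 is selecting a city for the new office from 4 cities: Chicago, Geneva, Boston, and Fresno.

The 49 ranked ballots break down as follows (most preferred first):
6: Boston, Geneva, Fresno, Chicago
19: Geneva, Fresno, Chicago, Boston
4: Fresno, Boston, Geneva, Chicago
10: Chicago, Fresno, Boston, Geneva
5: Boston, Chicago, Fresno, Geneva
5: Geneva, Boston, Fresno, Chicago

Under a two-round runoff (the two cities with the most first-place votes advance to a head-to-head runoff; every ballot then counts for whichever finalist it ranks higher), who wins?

Boston

Round 1 first-place votes: Chicago 10, Geneva 24, Boston 11, Fresno 4. Geneva and Boston advance.
Runoff: Geneva is ranked above Boston on 24 ballots, Boston above Geneva on 25.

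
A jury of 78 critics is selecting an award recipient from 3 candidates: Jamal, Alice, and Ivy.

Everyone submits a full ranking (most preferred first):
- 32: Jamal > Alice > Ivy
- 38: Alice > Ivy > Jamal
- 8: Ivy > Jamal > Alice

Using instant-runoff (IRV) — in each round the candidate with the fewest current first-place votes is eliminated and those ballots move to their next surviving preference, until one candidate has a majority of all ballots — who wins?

Jamal

Round 1: Jamal 32, Alice 38, Ivy 8. Ivy eliminated.
Round 2: Jamal 40, Alice 38. Jamal has a majority (≥40).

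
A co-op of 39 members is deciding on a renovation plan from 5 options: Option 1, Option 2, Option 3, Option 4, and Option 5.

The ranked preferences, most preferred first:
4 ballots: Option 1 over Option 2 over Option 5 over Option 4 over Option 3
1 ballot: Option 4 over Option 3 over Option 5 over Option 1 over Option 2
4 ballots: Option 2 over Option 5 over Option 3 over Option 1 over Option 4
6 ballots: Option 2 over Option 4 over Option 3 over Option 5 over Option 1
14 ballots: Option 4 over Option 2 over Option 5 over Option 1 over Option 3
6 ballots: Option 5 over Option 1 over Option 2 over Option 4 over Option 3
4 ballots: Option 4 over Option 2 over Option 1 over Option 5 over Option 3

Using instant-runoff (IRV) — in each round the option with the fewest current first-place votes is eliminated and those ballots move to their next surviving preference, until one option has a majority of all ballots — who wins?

Round 1: Option 1 4, Option 2 10, Option 3 0, Option 4 19, Option 5 6. Option 3 eliminated.
Round 2: Option 1 4, Option 2 10, Option 4 19, Option 5 6. Option 1 eliminated.
Round 3: Option 2 14, Option 4 19, Option 5 6. Option 5 eliminated.
Round 4: Option 2 20, Option 4 19. Option 2 has a majority (≥20).

Option 2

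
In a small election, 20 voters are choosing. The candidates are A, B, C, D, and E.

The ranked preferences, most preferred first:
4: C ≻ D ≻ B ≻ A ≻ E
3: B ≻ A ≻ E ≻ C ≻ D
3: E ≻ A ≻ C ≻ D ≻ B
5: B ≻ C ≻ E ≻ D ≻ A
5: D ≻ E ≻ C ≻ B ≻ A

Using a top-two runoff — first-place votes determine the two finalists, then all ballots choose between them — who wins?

D

Round 1 first-place votes: A 0, B 8, C 4, D 5, E 3. B and D advance.
Runoff: B is ranked above D on 8 ballots, D above B on 12.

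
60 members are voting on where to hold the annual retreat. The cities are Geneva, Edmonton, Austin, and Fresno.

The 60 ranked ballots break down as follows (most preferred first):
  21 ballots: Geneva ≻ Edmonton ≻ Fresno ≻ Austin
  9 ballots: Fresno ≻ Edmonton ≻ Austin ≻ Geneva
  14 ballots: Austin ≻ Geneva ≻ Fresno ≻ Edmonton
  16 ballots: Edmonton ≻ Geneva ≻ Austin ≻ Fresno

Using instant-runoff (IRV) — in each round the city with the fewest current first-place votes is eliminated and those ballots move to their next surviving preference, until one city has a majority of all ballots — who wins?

Round 1: Geneva 21, Edmonton 16, Austin 14, Fresno 9. Fresno eliminated.
Round 2: Geneva 21, Edmonton 25, Austin 14. Austin eliminated.
Round 3: Geneva 35, Edmonton 25. Geneva has a majority (≥31).

Geneva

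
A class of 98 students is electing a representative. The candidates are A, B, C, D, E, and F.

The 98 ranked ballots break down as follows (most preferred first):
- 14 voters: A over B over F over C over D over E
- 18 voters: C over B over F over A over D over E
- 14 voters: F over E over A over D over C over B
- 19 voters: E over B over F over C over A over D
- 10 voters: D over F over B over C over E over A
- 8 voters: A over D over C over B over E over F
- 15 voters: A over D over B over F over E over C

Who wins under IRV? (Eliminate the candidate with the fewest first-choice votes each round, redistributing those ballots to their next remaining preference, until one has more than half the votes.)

Round 1: A 37, B 0, C 18, D 10, E 19, F 14. B eliminated.
Round 2: A 37, C 18, D 10, E 19, F 14. D eliminated.
Round 3: A 37, C 18, E 19, F 24. C eliminated.
Round 4: A 37, E 19, F 42. E eliminated.
Round 5: A 37, F 61. F has a majority (≥50).

F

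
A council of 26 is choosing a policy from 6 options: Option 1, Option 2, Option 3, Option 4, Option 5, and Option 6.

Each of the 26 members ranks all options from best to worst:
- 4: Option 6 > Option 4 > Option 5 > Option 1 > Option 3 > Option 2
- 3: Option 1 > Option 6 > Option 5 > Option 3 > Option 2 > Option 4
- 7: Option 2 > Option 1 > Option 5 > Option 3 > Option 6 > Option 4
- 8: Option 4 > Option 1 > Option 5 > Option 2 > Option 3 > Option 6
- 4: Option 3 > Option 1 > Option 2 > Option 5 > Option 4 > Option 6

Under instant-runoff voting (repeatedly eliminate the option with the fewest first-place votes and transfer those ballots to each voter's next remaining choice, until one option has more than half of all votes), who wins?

Round 1: Option 1 3, Option 2 7, Option 3 4, Option 4 8, Option 5 0, Option 6 4. Option 5 eliminated.
Round 2: Option 1 3, Option 2 7, Option 3 4, Option 4 8, Option 6 4. Option 1 eliminated.
Round 3: Option 2 7, Option 3 4, Option 4 8, Option 6 7. Option 3 eliminated.
Round 4: Option 2 11, Option 4 8, Option 6 7. Option 6 eliminated.
Round 5: Option 2 14, Option 4 12. Option 2 has a majority (≥14).

Option 2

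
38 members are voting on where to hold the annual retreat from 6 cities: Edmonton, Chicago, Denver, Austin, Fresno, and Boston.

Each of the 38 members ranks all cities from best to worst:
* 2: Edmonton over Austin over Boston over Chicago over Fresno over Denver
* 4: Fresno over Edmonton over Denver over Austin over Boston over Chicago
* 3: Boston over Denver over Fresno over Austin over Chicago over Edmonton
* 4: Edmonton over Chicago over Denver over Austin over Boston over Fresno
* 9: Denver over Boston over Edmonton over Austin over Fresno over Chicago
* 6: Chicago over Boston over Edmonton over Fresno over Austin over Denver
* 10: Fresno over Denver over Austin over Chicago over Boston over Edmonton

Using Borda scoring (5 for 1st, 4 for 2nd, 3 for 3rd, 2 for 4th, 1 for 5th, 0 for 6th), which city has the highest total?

Denver

Edmonton: 2×5 + 4×4 + 3×0 + 4×5 + 9×3 + 6×3 + 10×0 = 91
Chicago: 2×2 + 4×0 + 3×1 + 4×4 + 9×0 + 6×5 + 10×2 = 73
Denver: 2×0 + 4×3 + 3×4 + 4×3 + 9×5 + 6×0 + 10×4 = 121
Austin: 2×4 + 4×2 + 3×2 + 4×2 + 9×2 + 6×1 + 10×3 = 84
Fresno: 2×1 + 4×5 + 3×3 + 4×0 + 9×1 + 6×2 + 10×5 = 102
Boston: 2×3 + 4×1 + 3×5 + 4×1 + 9×4 + 6×4 + 10×1 = 99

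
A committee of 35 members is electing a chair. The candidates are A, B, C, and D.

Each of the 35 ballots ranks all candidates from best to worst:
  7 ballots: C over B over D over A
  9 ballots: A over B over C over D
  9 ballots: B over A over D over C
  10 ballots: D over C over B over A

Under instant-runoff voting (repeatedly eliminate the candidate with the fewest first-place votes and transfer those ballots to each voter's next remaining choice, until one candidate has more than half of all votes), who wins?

B

Round 1: A 9, B 9, C 7, D 10. C eliminated.
Round 2: A 9, B 16, D 10. A eliminated.
Round 3: B 25, D 10. B has a majority (≥18).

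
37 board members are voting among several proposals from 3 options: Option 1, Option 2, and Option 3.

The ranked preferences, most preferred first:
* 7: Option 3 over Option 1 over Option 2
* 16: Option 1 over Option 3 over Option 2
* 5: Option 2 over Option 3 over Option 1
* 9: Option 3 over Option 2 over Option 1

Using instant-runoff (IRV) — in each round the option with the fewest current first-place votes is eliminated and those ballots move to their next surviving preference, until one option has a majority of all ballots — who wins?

Round 1: Option 1 16, Option 2 5, Option 3 16. Option 2 eliminated.
Round 2: Option 1 16, Option 3 21. Option 3 has a majority (≥19).

Option 3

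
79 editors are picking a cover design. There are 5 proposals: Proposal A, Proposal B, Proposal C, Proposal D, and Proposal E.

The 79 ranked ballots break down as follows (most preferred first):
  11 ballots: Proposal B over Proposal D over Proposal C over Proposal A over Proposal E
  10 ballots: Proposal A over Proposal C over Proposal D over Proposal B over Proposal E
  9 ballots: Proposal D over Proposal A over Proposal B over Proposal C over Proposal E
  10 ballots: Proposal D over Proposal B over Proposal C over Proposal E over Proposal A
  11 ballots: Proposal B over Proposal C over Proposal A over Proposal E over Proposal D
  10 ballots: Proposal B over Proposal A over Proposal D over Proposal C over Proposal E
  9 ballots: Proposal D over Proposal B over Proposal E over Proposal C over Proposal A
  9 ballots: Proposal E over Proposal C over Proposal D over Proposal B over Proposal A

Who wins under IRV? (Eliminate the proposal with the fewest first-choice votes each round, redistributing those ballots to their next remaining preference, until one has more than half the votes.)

Proposal D

Round 1: Proposal A 10, Proposal B 32, Proposal C 0, Proposal D 28, Proposal E 9. Proposal C eliminated.
Round 2: Proposal A 10, Proposal B 32, Proposal D 28, Proposal E 9. Proposal E eliminated.
Round 3: Proposal A 10, Proposal B 32, Proposal D 37. Proposal A eliminated.
Round 4: Proposal B 32, Proposal D 47. Proposal D has a majority (≥40).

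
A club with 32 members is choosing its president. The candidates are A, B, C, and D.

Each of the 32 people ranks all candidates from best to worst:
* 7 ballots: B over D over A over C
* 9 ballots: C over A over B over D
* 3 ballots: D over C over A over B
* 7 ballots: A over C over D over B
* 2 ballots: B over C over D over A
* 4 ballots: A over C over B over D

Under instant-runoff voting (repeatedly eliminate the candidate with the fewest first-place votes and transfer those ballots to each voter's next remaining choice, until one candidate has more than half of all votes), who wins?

A

Round 1: A 11, B 9, C 9, D 3. D eliminated.
Round 2: A 11, B 9, C 12. B eliminated.
Round 3: A 18, C 14. A has a majority (≥17).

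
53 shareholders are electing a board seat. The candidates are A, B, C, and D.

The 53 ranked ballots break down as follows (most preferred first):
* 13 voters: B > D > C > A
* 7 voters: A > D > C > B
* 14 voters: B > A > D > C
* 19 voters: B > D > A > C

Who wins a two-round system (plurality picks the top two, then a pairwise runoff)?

B

Round 1 first-place votes: A 7, B 46, C 0, D 0. B and A advance.
Runoff: B is ranked above A on 46 ballots, A above B on 7.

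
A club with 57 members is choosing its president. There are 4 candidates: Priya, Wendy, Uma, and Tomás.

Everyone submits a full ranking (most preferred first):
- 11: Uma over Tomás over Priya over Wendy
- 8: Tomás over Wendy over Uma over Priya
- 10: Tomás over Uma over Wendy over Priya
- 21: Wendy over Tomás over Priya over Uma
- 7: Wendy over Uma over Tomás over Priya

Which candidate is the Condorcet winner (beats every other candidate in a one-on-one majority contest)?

Tomás

Tomás vs Priya: 57–0
Tomás vs Wendy: 29–28
Tomás vs Uma: 39–18
Tomás beats every other candidate.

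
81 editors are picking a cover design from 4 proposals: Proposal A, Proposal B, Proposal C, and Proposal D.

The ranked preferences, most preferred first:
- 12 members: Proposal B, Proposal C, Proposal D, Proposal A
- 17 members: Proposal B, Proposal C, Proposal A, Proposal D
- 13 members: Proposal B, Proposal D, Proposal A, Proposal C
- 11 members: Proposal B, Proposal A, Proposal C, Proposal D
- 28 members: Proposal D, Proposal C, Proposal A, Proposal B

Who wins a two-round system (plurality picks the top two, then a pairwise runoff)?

Proposal B

Round 1 first-place votes: Proposal A 0, Proposal B 53, Proposal C 0, Proposal D 28. Proposal B and Proposal D advance.
Runoff: Proposal B is ranked above Proposal D on 53 ballots, Proposal D above Proposal B on 28.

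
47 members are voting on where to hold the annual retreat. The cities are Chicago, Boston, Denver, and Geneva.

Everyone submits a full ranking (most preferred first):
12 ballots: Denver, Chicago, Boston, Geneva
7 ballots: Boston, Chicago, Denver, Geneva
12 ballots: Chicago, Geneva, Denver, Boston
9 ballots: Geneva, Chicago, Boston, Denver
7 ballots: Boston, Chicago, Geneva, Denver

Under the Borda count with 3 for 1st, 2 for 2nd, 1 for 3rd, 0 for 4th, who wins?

Chicago

Chicago: 12×2 + 7×2 + 12×3 + 9×2 + 7×2 = 106
Boston: 12×1 + 7×3 + 12×0 + 9×1 + 7×3 = 63
Denver: 12×3 + 7×1 + 12×1 + 9×0 + 7×0 = 55
Geneva: 12×0 + 7×0 + 12×2 + 9×3 + 7×1 = 58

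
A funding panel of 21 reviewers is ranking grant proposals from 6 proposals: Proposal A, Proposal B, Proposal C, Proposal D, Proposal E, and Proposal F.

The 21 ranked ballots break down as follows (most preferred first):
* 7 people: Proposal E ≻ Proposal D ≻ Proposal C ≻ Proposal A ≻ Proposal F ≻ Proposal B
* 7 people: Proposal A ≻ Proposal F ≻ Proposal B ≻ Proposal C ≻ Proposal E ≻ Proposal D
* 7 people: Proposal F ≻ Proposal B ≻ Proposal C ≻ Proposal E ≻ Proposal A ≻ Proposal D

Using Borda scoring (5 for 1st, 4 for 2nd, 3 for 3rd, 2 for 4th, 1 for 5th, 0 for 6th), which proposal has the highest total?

Proposal A: 7×2 + 7×5 + 7×1 = 56
Proposal B: 7×0 + 7×3 + 7×4 = 49
Proposal C: 7×3 + 7×2 + 7×3 = 56
Proposal D: 7×4 + 7×0 + 7×0 = 28
Proposal E: 7×5 + 7×1 + 7×2 = 56
Proposal F: 7×1 + 7×4 + 7×5 = 70

Proposal F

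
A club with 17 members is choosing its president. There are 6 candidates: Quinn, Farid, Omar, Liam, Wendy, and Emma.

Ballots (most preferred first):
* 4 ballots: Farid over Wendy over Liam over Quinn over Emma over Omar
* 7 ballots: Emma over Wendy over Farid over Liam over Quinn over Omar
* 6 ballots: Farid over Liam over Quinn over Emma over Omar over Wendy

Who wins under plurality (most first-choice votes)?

Farid

First-place votes: Quinn 0, Farid 10, Omar 0, Liam 0, Wendy 0, Emma 7.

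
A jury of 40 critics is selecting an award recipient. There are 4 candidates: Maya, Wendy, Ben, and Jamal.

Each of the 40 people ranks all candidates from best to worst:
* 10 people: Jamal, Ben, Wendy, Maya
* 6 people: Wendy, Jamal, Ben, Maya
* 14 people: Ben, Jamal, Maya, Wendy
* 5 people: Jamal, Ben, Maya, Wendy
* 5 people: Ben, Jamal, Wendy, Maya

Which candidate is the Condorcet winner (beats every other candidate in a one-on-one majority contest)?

Jamal

Jamal vs Maya: 40–0
Jamal vs Wendy: 34–6
Jamal vs Ben: 21–19
Jamal beats every other candidate.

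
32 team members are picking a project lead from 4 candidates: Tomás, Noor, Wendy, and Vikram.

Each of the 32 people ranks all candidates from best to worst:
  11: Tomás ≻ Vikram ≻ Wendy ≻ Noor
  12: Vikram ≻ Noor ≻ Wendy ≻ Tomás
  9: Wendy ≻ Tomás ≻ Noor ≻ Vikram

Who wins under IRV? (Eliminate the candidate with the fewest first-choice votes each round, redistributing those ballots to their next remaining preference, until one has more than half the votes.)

Tomás

Round 1: Tomás 11, Noor 0, Wendy 9, Vikram 12. Noor eliminated.
Round 2: Tomás 11, Wendy 9, Vikram 12. Wendy eliminated.
Round 3: Tomás 20, Vikram 12. Tomás has a majority (≥17).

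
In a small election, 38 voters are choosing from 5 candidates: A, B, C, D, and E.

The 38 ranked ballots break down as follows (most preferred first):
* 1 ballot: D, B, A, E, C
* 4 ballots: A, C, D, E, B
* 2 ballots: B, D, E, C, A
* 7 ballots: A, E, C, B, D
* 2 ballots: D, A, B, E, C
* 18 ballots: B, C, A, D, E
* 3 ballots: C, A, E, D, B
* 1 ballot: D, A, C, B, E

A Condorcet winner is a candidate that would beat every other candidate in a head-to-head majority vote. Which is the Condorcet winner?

B vs A: 21–17
B vs C: 23–15
B vs D: 27–11
B vs E: 24–14
B beats every other candidate.

B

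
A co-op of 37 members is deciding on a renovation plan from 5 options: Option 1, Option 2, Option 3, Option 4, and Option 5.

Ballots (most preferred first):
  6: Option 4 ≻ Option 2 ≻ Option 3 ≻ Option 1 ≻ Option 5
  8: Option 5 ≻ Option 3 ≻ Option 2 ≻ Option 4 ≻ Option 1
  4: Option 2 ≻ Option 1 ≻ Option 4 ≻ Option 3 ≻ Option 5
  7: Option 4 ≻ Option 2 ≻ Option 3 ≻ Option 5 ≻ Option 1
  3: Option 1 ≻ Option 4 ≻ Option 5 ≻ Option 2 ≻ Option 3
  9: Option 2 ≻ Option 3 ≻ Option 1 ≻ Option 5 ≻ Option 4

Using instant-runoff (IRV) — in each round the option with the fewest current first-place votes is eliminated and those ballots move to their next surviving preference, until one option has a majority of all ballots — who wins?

Option 2

Round 1: Option 1 3, Option 2 13, Option 3 0, Option 4 13, Option 5 8. Option 3 eliminated.
Round 2: Option 1 3, Option 2 13, Option 4 13, Option 5 8. Option 1 eliminated.
Round 3: Option 2 13, Option 4 16, Option 5 8. Option 5 eliminated.
Round 4: Option 2 21, Option 4 16. Option 2 has a majority (≥19).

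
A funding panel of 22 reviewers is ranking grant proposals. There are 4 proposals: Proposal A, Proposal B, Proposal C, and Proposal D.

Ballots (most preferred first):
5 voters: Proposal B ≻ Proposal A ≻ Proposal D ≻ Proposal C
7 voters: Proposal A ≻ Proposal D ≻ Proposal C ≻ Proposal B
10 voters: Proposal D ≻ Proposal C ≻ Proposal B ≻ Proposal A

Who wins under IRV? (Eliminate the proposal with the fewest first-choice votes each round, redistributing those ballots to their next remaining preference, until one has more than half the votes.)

Round 1: Proposal A 7, Proposal B 5, Proposal C 0, Proposal D 10. Proposal C eliminated.
Round 2: Proposal A 7, Proposal B 5, Proposal D 10. Proposal B eliminated.
Round 3: Proposal A 12, Proposal D 10. Proposal A has a majority (≥12).

Proposal A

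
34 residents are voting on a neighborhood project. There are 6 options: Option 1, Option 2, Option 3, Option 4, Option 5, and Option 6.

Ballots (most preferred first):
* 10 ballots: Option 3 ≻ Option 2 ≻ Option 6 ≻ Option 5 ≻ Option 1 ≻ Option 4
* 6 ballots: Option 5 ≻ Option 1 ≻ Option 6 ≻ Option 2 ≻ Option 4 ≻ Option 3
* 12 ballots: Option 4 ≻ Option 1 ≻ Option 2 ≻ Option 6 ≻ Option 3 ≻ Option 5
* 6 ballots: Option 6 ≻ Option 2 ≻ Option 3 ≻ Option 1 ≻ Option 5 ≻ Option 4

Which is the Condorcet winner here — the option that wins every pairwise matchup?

Option 1 vs Option 2: 18–16
Option 1 vs Option 3: 18–16
Option 1 vs Option 4: 22–12
Option 1 vs Option 5: 18–16
Option 1 vs Option 6: 18–16
Option 1 beats every other option.

Option 1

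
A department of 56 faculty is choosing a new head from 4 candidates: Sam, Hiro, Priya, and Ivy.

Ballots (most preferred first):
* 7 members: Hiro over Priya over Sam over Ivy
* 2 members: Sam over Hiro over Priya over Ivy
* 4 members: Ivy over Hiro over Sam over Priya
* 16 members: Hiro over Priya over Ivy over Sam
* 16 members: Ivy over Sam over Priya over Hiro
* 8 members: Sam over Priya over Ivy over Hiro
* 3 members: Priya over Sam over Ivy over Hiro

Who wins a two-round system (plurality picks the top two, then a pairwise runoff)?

Round 1 first-place votes: Sam 10, Hiro 23, Priya 3, Ivy 20. Hiro and Ivy advance.
Runoff: Hiro is ranked above Ivy on 25 ballots, Ivy above Hiro on 31.

Ivy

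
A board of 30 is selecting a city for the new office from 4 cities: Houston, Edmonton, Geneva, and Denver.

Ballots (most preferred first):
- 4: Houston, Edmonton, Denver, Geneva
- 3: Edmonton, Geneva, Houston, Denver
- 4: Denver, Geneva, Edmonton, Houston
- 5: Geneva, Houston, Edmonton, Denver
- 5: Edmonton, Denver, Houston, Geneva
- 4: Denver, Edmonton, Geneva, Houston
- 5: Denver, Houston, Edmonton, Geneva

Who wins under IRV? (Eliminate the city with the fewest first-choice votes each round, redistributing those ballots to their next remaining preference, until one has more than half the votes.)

Round 1: Houston 4, Edmonton 8, Geneva 5, Denver 13. Houston eliminated.
Round 2: Edmonton 12, Geneva 5, Denver 13. Geneva eliminated.
Round 3: Edmonton 17, Denver 13. Edmonton has a majority (≥16).

Edmonton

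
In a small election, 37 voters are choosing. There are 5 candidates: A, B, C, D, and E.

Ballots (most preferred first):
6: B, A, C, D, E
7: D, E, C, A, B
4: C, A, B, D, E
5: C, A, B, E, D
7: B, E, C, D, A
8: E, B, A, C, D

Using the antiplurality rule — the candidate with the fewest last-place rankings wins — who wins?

Last-place votes: A 7, B 7, C 0, D 13, E 10.

C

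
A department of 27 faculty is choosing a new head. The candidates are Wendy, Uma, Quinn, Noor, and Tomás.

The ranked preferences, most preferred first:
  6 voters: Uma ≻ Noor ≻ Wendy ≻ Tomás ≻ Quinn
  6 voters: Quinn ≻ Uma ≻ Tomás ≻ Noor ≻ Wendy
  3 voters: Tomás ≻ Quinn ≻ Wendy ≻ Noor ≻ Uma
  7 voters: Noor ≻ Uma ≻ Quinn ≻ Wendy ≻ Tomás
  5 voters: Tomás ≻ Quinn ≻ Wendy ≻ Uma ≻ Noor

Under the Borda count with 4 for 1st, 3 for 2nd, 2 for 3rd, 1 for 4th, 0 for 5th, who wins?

Uma

Wendy: 6×2 + 6×0 + 3×2 + 7×1 + 5×2 = 35
Uma: 6×4 + 6×3 + 3×0 + 7×3 + 5×1 = 68
Quinn: 6×0 + 6×4 + 3×3 + 7×2 + 5×3 = 62
Noor: 6×3 + 6×1 + 3×1 + 7×4 + 5×0 = 55
Tomás: 6×1 + 6×2 + 3×4 + 7×0 + 5×4 = 50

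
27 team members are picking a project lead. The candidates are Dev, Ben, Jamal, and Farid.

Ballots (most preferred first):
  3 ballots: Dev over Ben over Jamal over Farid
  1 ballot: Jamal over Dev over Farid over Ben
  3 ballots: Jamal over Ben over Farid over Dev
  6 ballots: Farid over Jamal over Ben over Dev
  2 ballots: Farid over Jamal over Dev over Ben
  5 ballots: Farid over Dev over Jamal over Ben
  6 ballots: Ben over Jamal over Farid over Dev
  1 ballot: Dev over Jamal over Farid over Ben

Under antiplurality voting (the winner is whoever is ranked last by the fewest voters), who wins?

Last-place votes: Dev 15, Ben 9, Jamal 0, Farid 3.

Jamal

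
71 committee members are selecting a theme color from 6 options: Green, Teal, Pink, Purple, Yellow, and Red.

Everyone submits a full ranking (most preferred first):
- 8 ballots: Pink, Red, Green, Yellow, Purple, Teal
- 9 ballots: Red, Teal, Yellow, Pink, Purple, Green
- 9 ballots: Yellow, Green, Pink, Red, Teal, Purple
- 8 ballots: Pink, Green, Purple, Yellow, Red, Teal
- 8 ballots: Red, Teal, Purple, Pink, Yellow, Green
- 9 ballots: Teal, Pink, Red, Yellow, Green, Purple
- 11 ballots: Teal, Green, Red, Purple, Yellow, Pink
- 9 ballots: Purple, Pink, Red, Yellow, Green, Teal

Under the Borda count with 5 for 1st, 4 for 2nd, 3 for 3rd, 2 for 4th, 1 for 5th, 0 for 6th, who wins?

Green: 8×3 + 9×0 + 9×4 + 8×4 + 8×0 + 9×1 + 11×4 + 9×1 = 154
Teal: 8×0 + 9×4 + 9×1 + 8×0 + 8×4 + 9×5 + 11×5 + 9×0 = 177
Pink: 8×5 + 9×2 + 9×3 + 8×5 + 8×2 + 9×4 + 11×0 + 9×4 = 213
Purple: 8×1 + 9×1 + 9×0 + 8×3 + 8×3 + 9×0 + 11×2 + 9×5 = 132
Yellow: 8×2 + 9×3 + 9×5 + 8×2 + 8×1 + 9×2 + 11×1 + 9×2 = 159
Red: 8×4 + 9×5 + 9×2 + 8×1 + 8×5 + 9×3 + 11×3 + 9×3 = 230

Red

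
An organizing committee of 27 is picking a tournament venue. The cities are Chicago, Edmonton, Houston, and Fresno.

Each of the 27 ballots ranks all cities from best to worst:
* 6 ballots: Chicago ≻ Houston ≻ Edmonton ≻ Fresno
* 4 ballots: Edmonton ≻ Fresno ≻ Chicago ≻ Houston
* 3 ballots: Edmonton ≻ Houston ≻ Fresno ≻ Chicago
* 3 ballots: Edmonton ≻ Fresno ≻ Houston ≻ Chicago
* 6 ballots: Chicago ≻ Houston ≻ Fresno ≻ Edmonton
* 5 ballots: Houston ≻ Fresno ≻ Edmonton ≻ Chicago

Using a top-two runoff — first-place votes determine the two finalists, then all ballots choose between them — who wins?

Round 1 first-place votes: Chicago 12, Edmonton 10, Houston 5, Fresno 0. Chicago and Edmonton advance.
Runoff: Chicago is ranked above Edmonton on 12 ballots, Edmonton above Chicago on 15.

Edmonton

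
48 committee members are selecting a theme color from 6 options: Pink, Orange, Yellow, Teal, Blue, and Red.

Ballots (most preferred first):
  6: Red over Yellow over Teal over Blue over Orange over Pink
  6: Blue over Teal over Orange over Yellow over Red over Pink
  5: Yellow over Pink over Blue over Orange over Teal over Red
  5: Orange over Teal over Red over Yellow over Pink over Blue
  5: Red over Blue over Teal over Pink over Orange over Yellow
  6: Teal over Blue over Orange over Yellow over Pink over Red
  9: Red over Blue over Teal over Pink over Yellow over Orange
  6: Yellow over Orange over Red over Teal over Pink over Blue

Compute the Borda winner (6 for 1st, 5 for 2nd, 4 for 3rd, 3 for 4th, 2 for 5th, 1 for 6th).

Teal

Pink: 6×1 + 6×1 + 5×5 + 5×2 + 5×3 + 6×2 + 9×3 + 6×2 = 113
Orange: 6×2 + 6×4 + 5×3 + 5×6 + 5×2 + 6×4 + 9×1 + 6×5 = 154
Yellow: 6×5 + 6×3 + 5×6 + 5×3 + 5×1 + 6×3 + 9×2 + 6×6 = 170
Teal: 6×4 + 6×5 + 5×2 + 5×5 + 5×4 + 6×6 + 9×4 + 6×3 = 199
Blue: 6×3 + 6×6 + 5×4 + 5×1 + 5×5 + 6×5 + 9×5 + 6×1 = 185
Red: 6×6 + 6×2 + 5×1 + 5×4 + 5×6 + 6×1 + 9×6 + 6×4 = 187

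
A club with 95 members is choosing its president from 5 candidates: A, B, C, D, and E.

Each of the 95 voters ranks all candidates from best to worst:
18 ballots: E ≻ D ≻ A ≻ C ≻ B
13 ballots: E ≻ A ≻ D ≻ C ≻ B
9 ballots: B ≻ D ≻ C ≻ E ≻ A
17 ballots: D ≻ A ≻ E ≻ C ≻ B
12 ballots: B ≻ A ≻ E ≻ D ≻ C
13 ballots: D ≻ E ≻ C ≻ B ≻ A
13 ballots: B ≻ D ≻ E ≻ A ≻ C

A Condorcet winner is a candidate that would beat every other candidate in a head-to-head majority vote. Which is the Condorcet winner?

D

D vs A: 70–25
D vs B: 61–34
D vs C: 95–0
D vs E: 52–43
D beats every other candidate.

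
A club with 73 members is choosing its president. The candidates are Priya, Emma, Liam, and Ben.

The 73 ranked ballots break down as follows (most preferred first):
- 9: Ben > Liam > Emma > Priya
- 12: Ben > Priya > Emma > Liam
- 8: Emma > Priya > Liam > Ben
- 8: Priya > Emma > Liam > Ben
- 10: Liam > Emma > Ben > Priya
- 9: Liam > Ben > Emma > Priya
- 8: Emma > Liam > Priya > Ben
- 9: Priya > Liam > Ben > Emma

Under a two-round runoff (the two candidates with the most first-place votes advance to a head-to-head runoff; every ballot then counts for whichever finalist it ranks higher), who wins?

Liam

Round 1 first-place votes: Priya 17, Emma 16, Liam 19, Ben 21. Ben and Liam advance.
Runoff: Ben is ranked above Liam on 21 ballots, Liam above Ben on 52.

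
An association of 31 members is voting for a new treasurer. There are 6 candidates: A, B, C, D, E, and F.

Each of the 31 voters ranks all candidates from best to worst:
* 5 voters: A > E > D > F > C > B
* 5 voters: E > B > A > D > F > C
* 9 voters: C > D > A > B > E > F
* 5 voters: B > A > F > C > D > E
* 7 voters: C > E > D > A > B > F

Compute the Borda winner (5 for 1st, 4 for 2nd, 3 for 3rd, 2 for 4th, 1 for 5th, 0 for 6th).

A: 5×5 + 5×3 + 9×3 + 5×4 + 7×2 = 101
B: 5×0 + 5×4 + 9×2 + 5×5 + 7×1 = 70
C: 5×1 + 5×0 + 9×5 + 5×2 + 7×5 = 95
D: 5×3 + 5×2 + 9×4 + 5×1 + 7×3 = 87
E: 5×4 + 5×5 + 9×1 + 5×0 + 7×4 = 82
F: 5×2 + 5×1 + 9×0 + 5×3 + 7×0 = 30

A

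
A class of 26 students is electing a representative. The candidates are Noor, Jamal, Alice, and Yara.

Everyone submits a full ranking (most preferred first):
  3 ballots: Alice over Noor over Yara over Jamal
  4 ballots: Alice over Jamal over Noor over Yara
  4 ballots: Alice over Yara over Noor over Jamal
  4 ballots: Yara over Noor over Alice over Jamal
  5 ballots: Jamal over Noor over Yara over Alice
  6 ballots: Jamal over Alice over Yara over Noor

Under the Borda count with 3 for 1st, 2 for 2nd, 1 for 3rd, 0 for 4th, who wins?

Alice

Noor: 3×2 + 4×1 + 4×1 + 4×2 + 5×2 + 6×0 = 32
Jamal: 3×0 + 4×2 + 4×0 + 4×0 + 5×3 + 6×3 = 41
Alice: 3×3 + 4×3 + 4×3 + 4×1 + 5×0 + 6×2 = 49
Yara: 3×1 + 4×0 + 4×2 + 4×3 + 5×1 + 6×1 = 34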